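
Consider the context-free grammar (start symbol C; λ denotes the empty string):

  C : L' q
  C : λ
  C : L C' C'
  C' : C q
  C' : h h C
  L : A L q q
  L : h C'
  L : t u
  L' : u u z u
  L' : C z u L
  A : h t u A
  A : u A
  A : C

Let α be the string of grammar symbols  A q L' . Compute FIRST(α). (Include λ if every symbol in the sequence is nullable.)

{ h, q, t, u, z }

Add FIRST(A)\{λ} = { h, t, u, z }; A is nullable, continue.
q is a terminal; add {q} and stop.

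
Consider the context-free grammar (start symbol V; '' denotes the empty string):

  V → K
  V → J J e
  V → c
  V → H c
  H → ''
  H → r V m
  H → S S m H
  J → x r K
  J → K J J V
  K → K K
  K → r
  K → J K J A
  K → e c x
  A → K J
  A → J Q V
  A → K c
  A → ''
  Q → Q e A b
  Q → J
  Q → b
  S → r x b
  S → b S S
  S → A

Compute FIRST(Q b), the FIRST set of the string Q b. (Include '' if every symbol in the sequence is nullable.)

Add FIRST(Q) = { b, e, r, x }; Q is not nullable, stop.

{ b, e, r, x }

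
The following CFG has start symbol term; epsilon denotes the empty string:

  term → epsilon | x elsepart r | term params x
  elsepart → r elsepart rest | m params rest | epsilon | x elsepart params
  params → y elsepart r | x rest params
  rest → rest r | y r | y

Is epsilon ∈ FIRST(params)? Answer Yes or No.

No

Nullable nonterminals: elsepart, term.
No production of params has an RHS whose symbols are all nullable, so params is not nullable.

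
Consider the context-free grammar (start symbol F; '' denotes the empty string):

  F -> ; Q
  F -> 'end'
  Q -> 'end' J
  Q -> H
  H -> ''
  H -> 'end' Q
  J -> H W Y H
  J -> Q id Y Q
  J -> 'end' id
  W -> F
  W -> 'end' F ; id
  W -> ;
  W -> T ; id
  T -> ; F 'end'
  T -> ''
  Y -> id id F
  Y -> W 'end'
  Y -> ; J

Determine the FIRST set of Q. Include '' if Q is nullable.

Q -> 'end' J contributes {'end'}.
From Q -> H: add FIRST(H) = { 'end', '' } (including '' since H is nullable).
Union: FIRST(Q) = { 'end', '' }.

{ 'end', '' }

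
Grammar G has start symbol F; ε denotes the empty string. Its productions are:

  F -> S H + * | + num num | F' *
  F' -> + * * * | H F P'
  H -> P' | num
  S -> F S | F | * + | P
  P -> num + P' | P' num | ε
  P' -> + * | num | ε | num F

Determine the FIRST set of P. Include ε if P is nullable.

{ +, num, ε }

P -> num + P' contributes {num}.
From P -> P' num: P' nullable, take FIRST(P') ∪ {num} = { +, num }.
P -> ε contributes ε.
Union: FIRST(P) = { +, num, ε }.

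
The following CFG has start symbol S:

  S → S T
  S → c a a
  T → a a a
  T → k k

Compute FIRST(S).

{ c }

From S → S T: add FIRST(S) = { c }.
S → c a a contributes {c}.
Union: FIRST(S) = { c }.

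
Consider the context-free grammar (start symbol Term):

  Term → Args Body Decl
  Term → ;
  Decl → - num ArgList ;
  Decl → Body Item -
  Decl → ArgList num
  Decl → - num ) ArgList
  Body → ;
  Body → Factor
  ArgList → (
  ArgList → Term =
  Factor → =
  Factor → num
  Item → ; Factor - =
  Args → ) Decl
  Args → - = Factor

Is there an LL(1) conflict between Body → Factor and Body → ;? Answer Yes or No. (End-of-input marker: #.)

FIRST(Factor) = { =, num } and FIRST(;) = { ; }.
The FIRST sets are disjoint and neither alternative is nullable — no conflict.

No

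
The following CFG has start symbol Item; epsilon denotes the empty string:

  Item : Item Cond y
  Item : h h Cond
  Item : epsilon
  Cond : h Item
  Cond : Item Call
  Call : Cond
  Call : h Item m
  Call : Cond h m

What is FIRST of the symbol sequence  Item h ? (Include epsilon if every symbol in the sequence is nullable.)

{ h }

Add FIRST(Item)\{epsilon} = { h }; Item is nullable, continue.
h is a terminal; add {h} and stop.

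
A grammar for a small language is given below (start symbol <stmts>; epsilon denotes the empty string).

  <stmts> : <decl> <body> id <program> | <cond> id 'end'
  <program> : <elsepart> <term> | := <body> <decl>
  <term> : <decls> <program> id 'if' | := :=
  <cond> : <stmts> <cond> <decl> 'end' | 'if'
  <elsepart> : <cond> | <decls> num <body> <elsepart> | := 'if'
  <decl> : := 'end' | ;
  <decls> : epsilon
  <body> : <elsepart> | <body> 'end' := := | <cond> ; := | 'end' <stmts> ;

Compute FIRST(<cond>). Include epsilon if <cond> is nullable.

From <cond> : <stmts> <cond> <decl> 'end': add FIRST(<stmts>) = { 'if', :=, ; }.
<cond> : 'if' contributes {'if'}.
Union: FIRST(<cond>) = { 'if', :=, ; }.

{ 'if', :=, ; }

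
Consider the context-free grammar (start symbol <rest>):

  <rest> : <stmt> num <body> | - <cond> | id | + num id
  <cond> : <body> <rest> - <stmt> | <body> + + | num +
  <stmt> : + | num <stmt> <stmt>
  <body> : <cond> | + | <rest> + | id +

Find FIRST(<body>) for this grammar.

{ +, -, id, num }

From <body> : <cond>: add FIRST(<cond>) = { +, -, id, num }.
<body> : + contributes {+}.
From <body> : <rest> +: add FIRST(<rest>) = { +, -, id, num }.
<body> : id + contributes {id}.
Union: FIRST(<body>) = { +, -, id, num }.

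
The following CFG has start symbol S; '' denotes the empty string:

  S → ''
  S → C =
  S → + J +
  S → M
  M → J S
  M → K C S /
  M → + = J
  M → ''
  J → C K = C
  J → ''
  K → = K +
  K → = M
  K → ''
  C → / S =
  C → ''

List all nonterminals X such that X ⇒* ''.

Directly nullable (have an ''-production): S, M, J, K, C.

{ C, J, K, M, S }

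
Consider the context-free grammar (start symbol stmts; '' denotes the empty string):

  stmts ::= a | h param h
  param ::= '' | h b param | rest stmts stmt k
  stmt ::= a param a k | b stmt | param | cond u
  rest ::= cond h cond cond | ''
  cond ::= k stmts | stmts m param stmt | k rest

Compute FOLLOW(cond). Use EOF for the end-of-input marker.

{ a, h, k, u }

In stmt ::= cond u: add FIRST(u) = { u }.
In rest ::= cond h cond cond: add FIRST(h cond cond) = { h }.
In rest ::= cond h cond cond: add FIRST(cond) = { a, h, k }.
In rest ::= cond h cond cond: cond is at the end, add FOLLOW(rest) = { a, h, k, u }.
Union: FOLLOW(cond) = { a, h, k, u }.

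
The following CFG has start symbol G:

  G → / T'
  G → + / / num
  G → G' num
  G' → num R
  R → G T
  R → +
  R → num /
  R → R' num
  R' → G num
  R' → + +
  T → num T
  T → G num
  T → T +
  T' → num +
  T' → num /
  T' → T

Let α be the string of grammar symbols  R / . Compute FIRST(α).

{ +, /, num }

Add FIRST(R) = { +, /, num }; R is not nullable, stop.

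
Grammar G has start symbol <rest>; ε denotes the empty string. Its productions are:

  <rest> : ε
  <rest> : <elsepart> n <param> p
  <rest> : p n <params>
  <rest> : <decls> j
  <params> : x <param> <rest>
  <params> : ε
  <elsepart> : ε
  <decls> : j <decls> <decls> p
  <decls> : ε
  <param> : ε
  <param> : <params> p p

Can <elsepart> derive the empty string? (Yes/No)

<elsepart> has an ε-production, so <elsepart> ⇒ ε.

Yes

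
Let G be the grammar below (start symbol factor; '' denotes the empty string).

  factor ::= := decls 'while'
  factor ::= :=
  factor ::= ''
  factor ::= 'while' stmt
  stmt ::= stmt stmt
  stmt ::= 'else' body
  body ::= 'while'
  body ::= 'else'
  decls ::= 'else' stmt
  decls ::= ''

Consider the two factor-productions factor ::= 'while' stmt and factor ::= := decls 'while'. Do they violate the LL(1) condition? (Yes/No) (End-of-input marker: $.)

No

FIRST('while' stmt) = { 'while' } and FIRST(:= decls 'while') = { := }.
The FIRST sets are disjoint and neither alternative is nullable — no conflict.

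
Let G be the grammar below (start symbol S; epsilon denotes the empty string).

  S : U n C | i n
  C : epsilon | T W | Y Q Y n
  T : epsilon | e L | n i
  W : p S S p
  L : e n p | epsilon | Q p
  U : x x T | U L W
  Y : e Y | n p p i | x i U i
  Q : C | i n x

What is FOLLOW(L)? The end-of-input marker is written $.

{ e, i, n, p, x }

In T : e L: L is at the end, add FOLLOW(T) = { e, i, n, p, x }.
In U : U L W: add FIRST(W) = { p }.
Union: FOLLOW(L) = { e, i, n, p, x }.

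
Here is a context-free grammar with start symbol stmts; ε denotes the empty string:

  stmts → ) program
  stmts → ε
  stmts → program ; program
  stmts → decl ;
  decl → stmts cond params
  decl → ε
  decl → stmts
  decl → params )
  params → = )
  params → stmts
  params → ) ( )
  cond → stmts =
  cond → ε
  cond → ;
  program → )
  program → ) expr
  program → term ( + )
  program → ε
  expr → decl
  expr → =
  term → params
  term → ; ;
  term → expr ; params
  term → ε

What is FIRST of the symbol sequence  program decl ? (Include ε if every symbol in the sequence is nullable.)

{ (, ), ;, =, ε }

Add FIRST(program)\{ε} = { (, ), ;, = }; program is nullable, continue.
Add FIRST(decl)\{ε} = { (, ), ;, = }; decl is nullable, continue.
Every symbol is nullable, so include ε.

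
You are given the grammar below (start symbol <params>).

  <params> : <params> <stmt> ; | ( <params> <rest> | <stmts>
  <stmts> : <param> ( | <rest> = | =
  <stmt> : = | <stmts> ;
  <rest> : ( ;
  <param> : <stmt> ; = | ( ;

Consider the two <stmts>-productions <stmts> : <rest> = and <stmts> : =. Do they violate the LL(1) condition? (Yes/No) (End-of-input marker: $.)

FIRST(<rest> =) = { ( } and FIRST(=) = { = }.
The FIRST sets are disjoint and neither alternative is nullable — no conflict.

No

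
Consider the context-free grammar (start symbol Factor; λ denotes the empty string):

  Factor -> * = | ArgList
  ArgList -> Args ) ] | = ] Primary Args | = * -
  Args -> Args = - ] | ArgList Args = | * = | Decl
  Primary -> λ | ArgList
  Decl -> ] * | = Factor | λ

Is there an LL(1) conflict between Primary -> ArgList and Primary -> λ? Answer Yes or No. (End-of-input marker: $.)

FIRST(ArgList) = { ), *, =, ] } and FIRST(λ) = { λ }.
The second alternative is nullable and FOLLOW(Primary) = { $, ), *, =, ] } shares ) with FIRST of the first — conflict.

Yes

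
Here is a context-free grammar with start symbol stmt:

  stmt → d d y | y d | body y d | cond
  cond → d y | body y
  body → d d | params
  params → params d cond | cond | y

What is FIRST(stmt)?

stmt → d d y contributes {d}.
stmt → y d contributes {y}.
From stmt → body y d: add FIRST(body) = { d, y }.
From stmt → cond: add FIRST(cond) = { d, y }.
Union: FIRST(stmt) = { d, y }.

{ d, y }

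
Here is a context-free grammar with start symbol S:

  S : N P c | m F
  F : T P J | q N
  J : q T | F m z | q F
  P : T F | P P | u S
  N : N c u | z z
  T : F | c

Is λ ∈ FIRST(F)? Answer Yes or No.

No

No nonterminal in this grammar is nullable.
No production of F has an RHS whose symbols are all nullable, so F is not nullable.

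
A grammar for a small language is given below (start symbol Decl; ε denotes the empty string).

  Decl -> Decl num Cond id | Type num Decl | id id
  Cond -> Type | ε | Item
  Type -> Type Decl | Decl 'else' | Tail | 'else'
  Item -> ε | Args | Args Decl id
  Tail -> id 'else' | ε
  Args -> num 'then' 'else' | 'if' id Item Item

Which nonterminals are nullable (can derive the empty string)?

Directly nullable (have an ε-production): Cond, Item, Tail.
Type -> Tail with every symbol nullable, so Type is nullable.
No other nonterminal has a production whose RHS symbols are all nullable.

{ Cond, Item, Tail, Type }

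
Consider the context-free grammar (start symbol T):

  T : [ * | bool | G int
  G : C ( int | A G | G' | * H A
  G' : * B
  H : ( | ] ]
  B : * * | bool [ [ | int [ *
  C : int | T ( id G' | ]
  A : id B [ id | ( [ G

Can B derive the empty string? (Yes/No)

No nonterminal in this grammar is nullable.
No production of B has an RHS whose symbols are all nullable, so B is not nullable.

No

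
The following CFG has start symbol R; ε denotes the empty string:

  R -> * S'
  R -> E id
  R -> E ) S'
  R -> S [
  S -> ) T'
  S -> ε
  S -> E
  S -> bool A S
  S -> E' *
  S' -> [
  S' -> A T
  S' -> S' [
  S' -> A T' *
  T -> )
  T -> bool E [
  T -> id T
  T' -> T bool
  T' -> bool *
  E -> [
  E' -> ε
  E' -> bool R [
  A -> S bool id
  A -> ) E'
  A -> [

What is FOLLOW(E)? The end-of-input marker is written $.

{ ), [, bool, id }

In R -> E id: add FIRST(id) = { id }.
In R -> E ) S': add FIRST() S') = { ) }.
In S -> E: E is at the end, add FOLLOW(S) = { [, bool }.
In T -> bool E [: add FIRST([) = { [ }.
Union: FOLLOW(E) = { ), [, bool, id }.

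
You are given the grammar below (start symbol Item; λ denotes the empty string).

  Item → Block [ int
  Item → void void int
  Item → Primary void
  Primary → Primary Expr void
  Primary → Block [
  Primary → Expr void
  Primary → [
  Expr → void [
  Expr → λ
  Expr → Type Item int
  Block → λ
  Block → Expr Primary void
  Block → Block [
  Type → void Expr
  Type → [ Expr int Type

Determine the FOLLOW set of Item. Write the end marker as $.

Item is the start symbol, so $ ∈ FOLLOW(Item).
In Expr → Type Item int: add FIRST(int) = { int }.
Union: FOLLOW(Item) = { $, int }.

{ $, int }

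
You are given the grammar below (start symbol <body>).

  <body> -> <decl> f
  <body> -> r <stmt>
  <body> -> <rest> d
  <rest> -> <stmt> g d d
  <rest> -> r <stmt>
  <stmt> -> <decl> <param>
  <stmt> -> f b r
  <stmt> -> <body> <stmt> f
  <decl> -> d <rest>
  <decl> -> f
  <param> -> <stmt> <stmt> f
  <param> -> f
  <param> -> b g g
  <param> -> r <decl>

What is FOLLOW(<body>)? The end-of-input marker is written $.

{ $, d, f, r }

<body> is the start symbol, so $ ∈ FOLLOW(<body>).
In <stmt> -> <body> <stmt> f: add FIRST(<stmt> f) = { d, f, r }.
Union: FOLLOW(<body>) = { $, d, f, r }.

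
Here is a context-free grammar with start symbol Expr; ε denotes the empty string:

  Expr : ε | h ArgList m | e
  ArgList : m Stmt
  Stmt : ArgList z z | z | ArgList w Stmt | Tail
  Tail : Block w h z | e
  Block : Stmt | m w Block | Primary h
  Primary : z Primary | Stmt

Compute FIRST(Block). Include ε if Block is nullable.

{ e, m, z }

From Block : Stmt: add FIRST(Stmt) = { e, m, z }.
Block : m w Block contributes {m}.
From Block : Primary h: add FIRST(Primary) = { e, m, z }.
Union: FIRST(Block) = { e, m, z }.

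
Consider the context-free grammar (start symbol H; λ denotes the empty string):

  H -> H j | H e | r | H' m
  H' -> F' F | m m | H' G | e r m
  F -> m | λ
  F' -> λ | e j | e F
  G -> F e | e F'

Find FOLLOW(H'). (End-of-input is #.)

{ e, m }

In H -> H' m: add FIRST(m) = { m }.
In H' -> H' G: add FIRST(G) = { e, m }.
Union: FOLLOW(H') = { e, m }.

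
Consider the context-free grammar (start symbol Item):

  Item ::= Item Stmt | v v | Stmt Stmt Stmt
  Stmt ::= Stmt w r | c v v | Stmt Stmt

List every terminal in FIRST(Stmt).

From Stmt ::= Stmt w r: add FIRST(Stmt) = { c }.
Stmt ::= c v v contributes {c}.
From Stmt ::= Stmt Stmt: add FIRST(Stmt) = { c }.
Union: FIRST(Stmt) = { c }.

{ c }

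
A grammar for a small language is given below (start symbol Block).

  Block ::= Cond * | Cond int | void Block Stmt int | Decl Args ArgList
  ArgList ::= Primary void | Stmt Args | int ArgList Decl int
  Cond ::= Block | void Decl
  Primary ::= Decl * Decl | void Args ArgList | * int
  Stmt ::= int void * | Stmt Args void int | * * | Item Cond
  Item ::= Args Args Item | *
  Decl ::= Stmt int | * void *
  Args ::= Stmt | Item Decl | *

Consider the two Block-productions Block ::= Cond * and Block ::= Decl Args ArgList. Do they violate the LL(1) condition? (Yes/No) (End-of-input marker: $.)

Yes

FIRST(Cond *) = { *, int, void } and FIRST(Decl Args ArgList) = { *, int }.
Both contain *, so the two alternatives are not disjoint — LL(1) conflict.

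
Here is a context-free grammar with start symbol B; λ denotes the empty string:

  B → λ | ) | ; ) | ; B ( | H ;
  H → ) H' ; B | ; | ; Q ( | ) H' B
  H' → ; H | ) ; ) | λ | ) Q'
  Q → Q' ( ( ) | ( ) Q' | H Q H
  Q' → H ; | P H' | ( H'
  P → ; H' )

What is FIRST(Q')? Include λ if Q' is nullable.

From Q' → H ;: add FIRST(H) = { ), ; }.
From Q' → P H': add FIRST(P) = { ; }.
Q' → ( H' contributes {(}.
Union: FIRST(Q') = { (, ), ; }.

{ (, ), ; }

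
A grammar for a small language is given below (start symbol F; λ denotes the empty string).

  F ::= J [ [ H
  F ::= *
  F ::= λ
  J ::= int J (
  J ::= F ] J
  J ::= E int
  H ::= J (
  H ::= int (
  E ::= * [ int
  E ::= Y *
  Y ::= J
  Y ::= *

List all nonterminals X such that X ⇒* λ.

Directly nullable (have an λ-production): F.
No other nonterminal has a production whose RHS symbols are all nullable.

{ F }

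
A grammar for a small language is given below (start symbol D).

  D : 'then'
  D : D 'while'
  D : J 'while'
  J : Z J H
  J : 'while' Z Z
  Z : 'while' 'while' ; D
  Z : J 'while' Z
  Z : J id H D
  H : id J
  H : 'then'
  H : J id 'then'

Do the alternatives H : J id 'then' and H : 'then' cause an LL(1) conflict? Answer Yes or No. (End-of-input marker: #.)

FIRST(J id 'then') = { 'while' } and FIRST('then') = { 'then' }.
The FIRST sets are disjoint and neither alternative is nullable — no conflict.

No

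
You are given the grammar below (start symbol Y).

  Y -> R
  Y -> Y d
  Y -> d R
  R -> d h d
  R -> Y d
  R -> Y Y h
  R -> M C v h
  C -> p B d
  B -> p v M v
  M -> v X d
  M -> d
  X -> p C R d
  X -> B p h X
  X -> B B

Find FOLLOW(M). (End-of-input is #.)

{ p, v }

In R -> M C v h: add FIRST(C v h) = { p }.
In B -> p v M v: add FIRST(v) = { v }.
Union: FOLLOW(M) = { p, v }.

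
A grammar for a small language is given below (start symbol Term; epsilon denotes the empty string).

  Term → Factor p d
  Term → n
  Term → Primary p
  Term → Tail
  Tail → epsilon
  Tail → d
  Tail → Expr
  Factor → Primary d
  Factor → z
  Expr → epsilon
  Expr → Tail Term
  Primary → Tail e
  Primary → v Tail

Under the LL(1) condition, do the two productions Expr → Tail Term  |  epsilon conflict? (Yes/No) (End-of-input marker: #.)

FIRST(Tail Term) = { d, e, n, v, z, epsilon } and FIRST(epsilon) = { epsilon }.
Both alternatives are nullable, violating the LL(1) condition.

Yes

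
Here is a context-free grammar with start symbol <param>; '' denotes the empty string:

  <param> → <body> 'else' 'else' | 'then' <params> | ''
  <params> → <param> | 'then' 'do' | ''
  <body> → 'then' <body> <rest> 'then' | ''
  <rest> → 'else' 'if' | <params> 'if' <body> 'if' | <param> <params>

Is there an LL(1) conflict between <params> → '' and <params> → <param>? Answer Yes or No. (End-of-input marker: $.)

Yes

FIRST('') = { '' } and FIRST(<param>) = { 'else', 'then', '' }.
Both alternatives are nullable, violating the LL(1) condition.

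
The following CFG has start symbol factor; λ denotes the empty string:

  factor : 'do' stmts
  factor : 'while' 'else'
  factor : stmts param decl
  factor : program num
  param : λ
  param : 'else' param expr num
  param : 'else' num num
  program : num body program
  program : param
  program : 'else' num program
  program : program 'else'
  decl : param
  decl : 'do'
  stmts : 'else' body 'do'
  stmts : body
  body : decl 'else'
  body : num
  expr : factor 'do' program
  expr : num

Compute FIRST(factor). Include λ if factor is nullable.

factor : 'do' stmts contributes {'do'}.
factor : 'while' 'else' contributes {'while'}.
From factor : stmts param decl: add FIRST(stmts) = { 'do', 'else', num }.
From factor : program num: program nullable, take FIRST(program) ∪ {num} = { 'else', num }.
Union: FIRST(factor) = { 'do', 'else', 'while', num }.

{ 'do', 'else', 'while', num }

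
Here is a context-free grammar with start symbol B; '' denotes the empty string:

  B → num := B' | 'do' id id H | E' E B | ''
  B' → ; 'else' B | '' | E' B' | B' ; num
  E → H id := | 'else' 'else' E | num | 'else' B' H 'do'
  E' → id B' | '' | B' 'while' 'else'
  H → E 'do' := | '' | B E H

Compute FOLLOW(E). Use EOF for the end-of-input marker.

{ EOF, 'do', 'else', 'while', ;, id, num }

In B → E' E B: add FIRST(B)\{''} = { 'do', 'else', 'while', ;, id, num }.
  Since B is nullable, also add FOLLOW(B) = { EOF, 'do', 'else', 'while', ;, id, num }.
In E → 'else' 'else' E: E is at the end, add FOLLOW(E) = { EOF, 'do', 'else', 'while', ;, id, num }.
In H → E 'do' :=: add FIRST('do' :=) = { 'do' }.
In H → B E H: add FIRST(H)\{''} = { 'do', 'else', 'while', ;, id, num }.
  Since H is nullable, also add FOLLOW(H) = { EOF, 'do', 'else', 'while', ;, id, num }.
Union: FOLLOW(E) = { EOF, 'do', 'else', 'while', ;, id, num }.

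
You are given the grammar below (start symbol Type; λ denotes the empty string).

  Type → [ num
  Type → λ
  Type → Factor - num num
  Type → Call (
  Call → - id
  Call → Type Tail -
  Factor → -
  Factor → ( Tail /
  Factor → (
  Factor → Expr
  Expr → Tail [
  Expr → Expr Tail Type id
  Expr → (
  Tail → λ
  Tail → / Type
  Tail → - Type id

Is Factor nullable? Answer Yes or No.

Nullable nonterminals: Tail, Type.
No production of Factor has an RHS whose symbols are all nullable, so Factor is not nullable.

No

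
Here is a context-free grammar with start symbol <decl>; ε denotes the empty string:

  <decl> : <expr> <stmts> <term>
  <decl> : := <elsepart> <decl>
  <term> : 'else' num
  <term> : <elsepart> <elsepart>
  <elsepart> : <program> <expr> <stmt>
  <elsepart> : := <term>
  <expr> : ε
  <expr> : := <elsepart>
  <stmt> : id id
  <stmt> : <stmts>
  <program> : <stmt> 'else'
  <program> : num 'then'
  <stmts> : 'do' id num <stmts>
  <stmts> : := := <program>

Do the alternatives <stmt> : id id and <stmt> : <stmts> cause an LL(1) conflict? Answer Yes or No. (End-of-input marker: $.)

FIRST(id id) = { id } and FIRST(<stmts>) = { 'do', := }.
The FIRST sets are disjoint and neither alternative is nullable — no conflict.

No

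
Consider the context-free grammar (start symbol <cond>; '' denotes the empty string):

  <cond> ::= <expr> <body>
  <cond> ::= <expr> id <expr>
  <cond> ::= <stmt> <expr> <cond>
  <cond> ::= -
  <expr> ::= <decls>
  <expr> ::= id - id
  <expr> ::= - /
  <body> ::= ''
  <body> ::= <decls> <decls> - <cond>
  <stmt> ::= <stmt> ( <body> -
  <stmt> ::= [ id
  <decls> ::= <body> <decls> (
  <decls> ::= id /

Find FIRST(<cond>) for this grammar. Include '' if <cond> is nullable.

{ -, [, id }

From <cond> ::= <expr> <body>: add FIRST(<expr>) = { -, id }.
From <cond> ::= <expr> id <expr>: add FIRST(<expr>) = { -, id }.
From <cond> ::= <stmt> <expr> <cond>: add FIRST(<stmt>) = { [ }.
<cond> ::= - contributes {-}.
Union: FIRST(<cond>) = { -, [, id }.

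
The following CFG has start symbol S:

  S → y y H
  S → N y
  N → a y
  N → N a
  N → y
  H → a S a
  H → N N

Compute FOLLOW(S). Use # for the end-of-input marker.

S is the start symbol, so # ∈ FOLLOW(S).
In H → a S a: add FIRST(a) = { a }.
Union: FOLLOW(S) = { #, a }.

{ #, a }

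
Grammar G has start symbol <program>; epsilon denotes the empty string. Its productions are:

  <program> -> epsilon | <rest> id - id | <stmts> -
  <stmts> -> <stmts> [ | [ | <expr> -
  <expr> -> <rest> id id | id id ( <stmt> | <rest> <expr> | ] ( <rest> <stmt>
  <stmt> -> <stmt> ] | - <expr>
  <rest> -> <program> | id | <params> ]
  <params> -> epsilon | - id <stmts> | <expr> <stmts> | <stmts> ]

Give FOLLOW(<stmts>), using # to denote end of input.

{ -, [, ] }

In <program> -> <stmts> -: add FIRST(-) = { - }.
In <stmts> -> <stmts> [: add FIRST([) = { [ }.
In <params> -> - id <stmts>: <stmts> is at the end, add FOLLOW(<params>) = { ] }.
In <params> -> <expr> <stmts>: <stmts> is at the end, add FOLLOW(<params>) = { ] }.
In <params> -> <stmts> ]: add FIRST(]) = { ] }.
Union: FOLLOW(<stmts>) = { -, [, ] }.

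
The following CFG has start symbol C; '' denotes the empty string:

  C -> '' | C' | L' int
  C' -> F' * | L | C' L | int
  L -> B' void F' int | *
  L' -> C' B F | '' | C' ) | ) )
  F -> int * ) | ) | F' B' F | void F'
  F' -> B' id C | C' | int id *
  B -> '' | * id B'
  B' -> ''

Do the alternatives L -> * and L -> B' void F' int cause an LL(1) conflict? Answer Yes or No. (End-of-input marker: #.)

No

FIRST(*) = { * } and FIRST(B' void F' int) = { void }.
The FIRST sets are disjoint and neither alternative is nullable — no conflict.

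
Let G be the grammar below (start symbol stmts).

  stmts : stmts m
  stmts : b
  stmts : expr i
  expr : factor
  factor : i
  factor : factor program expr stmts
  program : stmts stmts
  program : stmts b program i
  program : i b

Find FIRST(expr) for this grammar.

{ i }

From expr : factor: add FIRST(factor) = { i }.
Union: FIRST(expr) = { i }.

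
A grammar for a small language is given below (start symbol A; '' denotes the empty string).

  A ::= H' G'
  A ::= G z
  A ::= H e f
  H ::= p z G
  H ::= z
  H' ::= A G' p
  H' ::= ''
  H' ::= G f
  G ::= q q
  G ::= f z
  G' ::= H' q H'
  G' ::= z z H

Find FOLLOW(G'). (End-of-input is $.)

{ $, f, p, q, z }

In A ::= H' G': G' is at the end, add FOLLOW(A) = { $, f, p, q, z }.
In H' ::= A G' p: add FIRST(p) = { p }.
Union: FOLLOW(G') = { $, f, p, q, z }.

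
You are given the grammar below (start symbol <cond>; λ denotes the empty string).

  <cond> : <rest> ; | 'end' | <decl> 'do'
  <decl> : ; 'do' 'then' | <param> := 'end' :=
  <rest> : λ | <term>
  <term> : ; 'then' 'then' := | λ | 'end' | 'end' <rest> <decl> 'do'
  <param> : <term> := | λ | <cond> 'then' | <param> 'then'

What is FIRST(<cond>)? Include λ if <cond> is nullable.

From <cond> : <rest> ;: <rest> nullable, take FIRST(<rest>) ∪ {;} = { 'end', ; }.
<cond> : 'end' contributes {'end'}.
From <cond> : <decl> 'do': add FIRST(<decl>) = { 'end', 'then', :=, ; }.
Union: FIRST(<cond>) = { 'end', 'then', :=, ; }.

{ 'end', 'then', :=, ; }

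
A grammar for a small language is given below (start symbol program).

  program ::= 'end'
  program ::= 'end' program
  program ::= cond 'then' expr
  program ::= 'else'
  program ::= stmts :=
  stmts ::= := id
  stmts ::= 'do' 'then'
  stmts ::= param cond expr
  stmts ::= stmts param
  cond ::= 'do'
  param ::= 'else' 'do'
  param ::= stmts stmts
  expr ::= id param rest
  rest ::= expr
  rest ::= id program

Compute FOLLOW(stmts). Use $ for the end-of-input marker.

{ 'do', 'else', :=, id }

In program ::= stmts :=: add FIRST(:=) = { := }.
In stmts ::= stmts param: add FIRST(param) = { 'do', 'else', := }.
In param ::= stmts stmts: add FIRST(stmts) = { 'do', 'else', := }.
In param ::= stmts stmts: stmts is at the end, add FOLLOW(param) = { 'do', 'else', :=, id }.
Union: FOLLOW(stmts) = { 'do', 'else', :=, id }.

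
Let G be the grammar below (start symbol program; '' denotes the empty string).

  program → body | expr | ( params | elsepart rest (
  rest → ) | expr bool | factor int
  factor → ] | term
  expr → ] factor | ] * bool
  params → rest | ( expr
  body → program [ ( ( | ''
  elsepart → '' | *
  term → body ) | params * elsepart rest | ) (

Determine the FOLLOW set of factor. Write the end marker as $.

In rest → factor int: add FIRST(int) = { int }.
In expr → ] factor: factor is at the end, add FOLLOW(expr) = { $, *, [, bool }.
Union: FOLLOW(factor) = { $, *, [, bool, int }.

{ $, *, [, bool, int }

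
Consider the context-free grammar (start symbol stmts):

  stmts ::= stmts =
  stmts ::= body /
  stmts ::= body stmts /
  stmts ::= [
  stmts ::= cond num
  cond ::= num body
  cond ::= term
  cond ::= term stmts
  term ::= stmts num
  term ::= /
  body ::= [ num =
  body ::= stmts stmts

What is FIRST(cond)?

cond ::= num body contributes {num}.
From cond ::= term: add FIRST(term) = { /, [, num }.
From cond ::= term stmts: add FIRST(term) = { /, [, num }.
Union: FIRST(cond) = { /, [, num }.

{ /, [, num }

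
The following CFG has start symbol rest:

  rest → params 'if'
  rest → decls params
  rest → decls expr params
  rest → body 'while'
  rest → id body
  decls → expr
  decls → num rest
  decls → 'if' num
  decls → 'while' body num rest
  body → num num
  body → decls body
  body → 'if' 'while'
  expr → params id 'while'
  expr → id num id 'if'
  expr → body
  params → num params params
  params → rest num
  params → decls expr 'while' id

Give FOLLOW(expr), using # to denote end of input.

In rest → decls expr params: add FIRST(params) = { 'if', 'while', id, num }.
In decls → expr: expr is at the end, add FOLLOW(decls) = { 'if', 'while', id, num }.
In params → decls expr 'while' id: add FIRST('while' id) = { 'while' }.
Union: FOLLOW(expr) = { 'if', 'while', id, num }.

{ 'if', 'while', id, num }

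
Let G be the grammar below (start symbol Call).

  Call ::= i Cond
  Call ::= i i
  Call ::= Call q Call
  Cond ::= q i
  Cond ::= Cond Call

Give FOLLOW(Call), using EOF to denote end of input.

Call is the start symbol, so EOF ∈ FOLLOW(Call).
In Call ::= Call q Call: add FIRST(q Call) = { q }.
In Call ::= Call q Call: Call is at the end, add FOLLOW(Call) = { EOF, i, q }.
In Cond ::= Cond Call: Call is at the end, add FOLLOW(Cond) = { EOF, i, q }.
Union: FOLLOW(Call) = { EOF, i, q }.

{ EOF, i, q }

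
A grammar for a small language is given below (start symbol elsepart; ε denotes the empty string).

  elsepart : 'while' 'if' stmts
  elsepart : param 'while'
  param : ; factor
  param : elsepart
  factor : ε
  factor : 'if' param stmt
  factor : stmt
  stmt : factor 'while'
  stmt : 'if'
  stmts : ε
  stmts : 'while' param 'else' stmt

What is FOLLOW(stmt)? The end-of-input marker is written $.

In factor : 'if' param stmt: stmt is at the end, add FOLLOW(factor) = { 'else', 'if', 'while' }.
In factor : stmt: stmt is at the end, add FOLLOW(factor) = { 'else', 'if', 'while' }.
In stmts : 'while' param 'else' stmt: stmt is at the end, add FOLLOW(stmts) = { $, 'else', 'if', 'while' }.
Union: FOLLOW(stmt) = { $, 'else', 'if', 'while' }.

{ $, 'else', 'if', 'while' }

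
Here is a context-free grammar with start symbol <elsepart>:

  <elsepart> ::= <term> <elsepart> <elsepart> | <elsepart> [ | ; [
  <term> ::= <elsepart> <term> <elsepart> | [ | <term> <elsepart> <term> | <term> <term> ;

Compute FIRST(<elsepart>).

{ ;, [ }

From <elsepart> ::= <term> <elsepart> <elsepart>: add FIRST(<term>) = { ;, [ }.
From <elsepart> ::= <elsepart> [: add FIRST(<elsepart>) = { ;, [ }.
<elsepart> ::= ; [ contributes {;}.
Union: FIRST(<elsepart>) = { ;, [ }.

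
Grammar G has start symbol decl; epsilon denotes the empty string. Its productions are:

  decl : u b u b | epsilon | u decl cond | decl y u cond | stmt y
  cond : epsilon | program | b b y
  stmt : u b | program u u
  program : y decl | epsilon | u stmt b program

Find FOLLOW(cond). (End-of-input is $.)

In decl : u decl cond: cond is at the end, add FOLLOW(decl) = { $, b, u, y }.
In decl : decl y u cond: cond is at the end, add FOLLOW(decl) = { $, b, u, y }.
Union: FOLLOW(cond) = { $, b, u, y }.

{ $, b, u, y }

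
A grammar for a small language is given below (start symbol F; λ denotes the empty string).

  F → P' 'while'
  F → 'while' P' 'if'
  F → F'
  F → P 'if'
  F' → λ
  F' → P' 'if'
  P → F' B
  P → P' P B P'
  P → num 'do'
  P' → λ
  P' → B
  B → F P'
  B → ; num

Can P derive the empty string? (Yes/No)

Yes

P → F' B and each of F', B is nullable, so P ⇒* λ.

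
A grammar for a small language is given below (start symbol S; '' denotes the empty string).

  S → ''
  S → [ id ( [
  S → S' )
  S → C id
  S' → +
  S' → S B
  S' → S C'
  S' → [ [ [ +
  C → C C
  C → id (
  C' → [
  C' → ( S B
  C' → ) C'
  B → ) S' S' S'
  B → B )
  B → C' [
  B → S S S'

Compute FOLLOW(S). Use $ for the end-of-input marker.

{ $, (, ), +, [, id }

S is the start symbol, so $ ∈ FOLLOW(S).
In S' → S B: add FIRST(B) = { (, ), +, [, id }.
In S' → S C': add FIRST(C') = { (, ), [ }.
In C' → ( S B: add FIRST(B) = { (, ), +, [, id }.
In B → S S S': add FIRST(S S') = { (, ), +, [, id }.
In B → S S S': add FIRST(S') = { (, ), +, [, id }.
Union: FOLLOW(S) = { $, (, ), +, [, id }.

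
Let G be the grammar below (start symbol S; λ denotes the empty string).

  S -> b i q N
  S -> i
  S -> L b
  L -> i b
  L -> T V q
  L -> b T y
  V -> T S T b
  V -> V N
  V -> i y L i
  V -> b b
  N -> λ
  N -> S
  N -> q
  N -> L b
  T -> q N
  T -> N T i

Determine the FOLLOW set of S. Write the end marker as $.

S is the start symbol, so $ ∈ FOLLOW(S).
In V -> T S T b: add FIRST(T b) = { b, i, q }.
In N -> S: S is at the end, add FOLLOW(N) = { $, b, i, q, y }.
Union: FOLLOW(S) = { $, b, i, q, y }.

{ $, b, i, q, y }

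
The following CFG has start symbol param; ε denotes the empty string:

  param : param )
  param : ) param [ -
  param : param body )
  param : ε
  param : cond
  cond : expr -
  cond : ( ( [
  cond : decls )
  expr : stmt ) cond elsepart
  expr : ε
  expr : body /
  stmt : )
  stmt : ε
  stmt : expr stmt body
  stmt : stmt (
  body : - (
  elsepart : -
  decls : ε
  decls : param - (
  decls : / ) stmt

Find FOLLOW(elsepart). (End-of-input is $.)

{ (, ), - }

In expr : stmt ) cond elsepart: elsepart is at the end, add FOLLOW(expr) = { (, ), - }.
Union: FOLLOW(elsepart) = { (, ), - }.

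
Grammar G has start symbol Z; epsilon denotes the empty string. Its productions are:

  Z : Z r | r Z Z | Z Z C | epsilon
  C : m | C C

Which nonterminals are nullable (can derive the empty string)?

Directly nullable (have an epsilon-production): Z.
No other nonterminal has a production whose RHS symbols are all nullable.

{ Z }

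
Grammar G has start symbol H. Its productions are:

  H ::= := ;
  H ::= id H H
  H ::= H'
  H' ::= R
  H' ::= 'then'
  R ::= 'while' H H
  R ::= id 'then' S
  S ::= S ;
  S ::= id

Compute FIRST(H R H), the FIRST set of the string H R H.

{ 'then', 'while', :=, id }

Add FIRST(H) = { 'then', 'while', :=, id }; H is not nullable, stop.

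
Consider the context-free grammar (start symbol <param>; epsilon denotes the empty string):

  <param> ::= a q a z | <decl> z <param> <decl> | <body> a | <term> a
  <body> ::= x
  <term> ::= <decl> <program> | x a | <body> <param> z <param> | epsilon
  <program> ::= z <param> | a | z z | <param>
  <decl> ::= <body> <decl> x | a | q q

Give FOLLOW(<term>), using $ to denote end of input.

In <param> ::= <term> a: add FIRST(a) = { a }.
Union: FOLLOW(<term>) = { a }.

{ a }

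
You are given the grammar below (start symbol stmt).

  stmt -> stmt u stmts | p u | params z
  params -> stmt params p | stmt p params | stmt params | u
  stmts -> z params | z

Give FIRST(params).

{ p, u }

From params -> stmt params p: add FIRST(stmt) = { p, u }.
From params -> stmt p params: add FIRST(stmt) = { p, u }.
From params -> stmt params: add FIRST(stmt) = { p, u }.
params -> u contributes {u}.
Union: FIRST(params) = { p, u }.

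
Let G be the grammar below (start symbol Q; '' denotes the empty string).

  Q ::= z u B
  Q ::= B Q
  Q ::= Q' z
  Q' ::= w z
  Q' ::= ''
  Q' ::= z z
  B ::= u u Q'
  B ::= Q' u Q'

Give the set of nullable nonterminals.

{ Q' }

Directly nullable (have an ''-production): Q'.
No other nonterminal has a production whose RHS symbols are all nullable.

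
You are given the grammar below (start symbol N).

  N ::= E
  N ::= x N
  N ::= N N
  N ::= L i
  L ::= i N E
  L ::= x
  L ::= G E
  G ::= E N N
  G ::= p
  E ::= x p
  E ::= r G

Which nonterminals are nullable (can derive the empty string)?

{ } (none)

No nonterminal has an empty production or an RHS whose symbols are all nullable.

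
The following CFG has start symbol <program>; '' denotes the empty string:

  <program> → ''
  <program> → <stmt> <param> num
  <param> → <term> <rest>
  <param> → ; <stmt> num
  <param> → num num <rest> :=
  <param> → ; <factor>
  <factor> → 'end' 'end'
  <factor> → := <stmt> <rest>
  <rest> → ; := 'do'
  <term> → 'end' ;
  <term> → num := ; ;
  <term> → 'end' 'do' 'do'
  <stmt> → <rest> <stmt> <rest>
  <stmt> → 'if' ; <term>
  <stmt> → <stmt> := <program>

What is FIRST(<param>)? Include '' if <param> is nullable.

{ 'end', ;, num }

From <param> → <term> <rest>: add FIRST(<term>) = { 'end', num }.
<param> → ; <stmt> num contributes {;}.
<param> → num num <rest> := contributes {num}.
<param> → ; <factor> contributes {;}.
Union: FIRST(<param>) = { 'end', ;, num }.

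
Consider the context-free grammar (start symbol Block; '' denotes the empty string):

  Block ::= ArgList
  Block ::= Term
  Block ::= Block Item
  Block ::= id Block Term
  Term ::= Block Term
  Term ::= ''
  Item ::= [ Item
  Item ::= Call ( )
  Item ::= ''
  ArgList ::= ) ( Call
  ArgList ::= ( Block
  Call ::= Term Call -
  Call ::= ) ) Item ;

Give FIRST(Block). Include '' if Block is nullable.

From Block ::= ArgList: add FIRST(ArgList) = { (, ) }.
From Block ::= Term: add FIRST(Term) = { (, ), [, id, '' } (including '' since Term is nullable).
From Block ::= Block Item: Block, Item nullable, take FIRST(Block) ∪ FIRST(Item) = { (, ), [, id }; also '' since the whole RHS is nullable.
Block ::= id Block Term contributes {id}.
Union: FIRST(Block) = { (, ), [, id, '' }.

{ (, ), [, id, '' }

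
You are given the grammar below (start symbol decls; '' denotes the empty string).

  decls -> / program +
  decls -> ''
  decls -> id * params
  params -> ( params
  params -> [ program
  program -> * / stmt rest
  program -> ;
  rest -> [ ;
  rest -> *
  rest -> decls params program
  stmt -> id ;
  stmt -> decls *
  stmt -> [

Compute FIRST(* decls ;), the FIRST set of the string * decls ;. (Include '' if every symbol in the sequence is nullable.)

{ * }

* is a terminal; add {*} and stop.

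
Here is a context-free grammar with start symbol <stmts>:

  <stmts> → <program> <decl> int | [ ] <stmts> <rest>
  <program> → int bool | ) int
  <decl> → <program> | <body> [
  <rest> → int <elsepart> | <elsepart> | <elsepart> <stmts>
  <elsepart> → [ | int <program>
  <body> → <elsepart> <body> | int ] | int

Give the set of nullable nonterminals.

No nonterminal has an empty production or an RHS whose symbols are all nullable.

{ } (none)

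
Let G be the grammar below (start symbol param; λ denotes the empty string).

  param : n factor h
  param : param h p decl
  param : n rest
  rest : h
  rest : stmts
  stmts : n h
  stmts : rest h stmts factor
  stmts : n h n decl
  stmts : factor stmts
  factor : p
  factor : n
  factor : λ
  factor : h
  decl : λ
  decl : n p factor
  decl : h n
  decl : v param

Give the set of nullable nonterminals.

Directly nullable (have an λ-production): factor, decl.
No other nonterminal has a production whose RHS symbols are all nullable.

{ decl, factor }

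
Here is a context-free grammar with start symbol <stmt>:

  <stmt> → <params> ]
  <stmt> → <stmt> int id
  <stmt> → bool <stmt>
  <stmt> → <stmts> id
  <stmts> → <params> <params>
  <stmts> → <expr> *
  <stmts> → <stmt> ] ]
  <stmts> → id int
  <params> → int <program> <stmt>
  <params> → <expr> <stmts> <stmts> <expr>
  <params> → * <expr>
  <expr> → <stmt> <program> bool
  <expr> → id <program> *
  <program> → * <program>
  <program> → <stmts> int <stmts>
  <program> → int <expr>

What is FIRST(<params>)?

<params> → int <program> <stmt> contributes {int}.
From <params> → <expr> <stmts> <stmts> <expr>: add FIRST(<expr>) = { *, bool, id, int }.
<params> → * <expr> contributes {*}.
Union: FIRST(<params>) = { *, bool, id, int }.

{ *, bool, id, int }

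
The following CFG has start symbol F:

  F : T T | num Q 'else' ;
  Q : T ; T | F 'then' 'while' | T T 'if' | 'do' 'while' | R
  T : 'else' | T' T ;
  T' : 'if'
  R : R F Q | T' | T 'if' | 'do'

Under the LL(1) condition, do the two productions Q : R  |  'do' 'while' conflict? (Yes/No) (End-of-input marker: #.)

FIRST(R) = { 'do', 'else', 'if' } and FIRST('do' 'while') = { 'do' }.
Both contain 'do', so the two alternatives are not disjoint — LL(1) conflict.

Yes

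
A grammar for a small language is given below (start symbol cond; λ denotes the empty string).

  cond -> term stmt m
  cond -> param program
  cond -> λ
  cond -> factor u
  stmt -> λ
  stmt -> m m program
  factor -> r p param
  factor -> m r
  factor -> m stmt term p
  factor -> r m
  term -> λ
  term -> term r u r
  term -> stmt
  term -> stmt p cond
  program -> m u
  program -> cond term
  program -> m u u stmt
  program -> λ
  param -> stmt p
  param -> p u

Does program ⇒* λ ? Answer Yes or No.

Yes

program has an λ-production, so program ⇒ λ.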